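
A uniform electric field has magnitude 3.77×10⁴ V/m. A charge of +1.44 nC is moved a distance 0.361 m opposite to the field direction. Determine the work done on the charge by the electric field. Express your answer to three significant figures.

-1.96×10⁻⁵ J

The potential change for a displacement 0.361 m opposite to the field direction is ΔV = +Ed = 1.36×10⁴ V.
W_field = −qΔV = -1.96×10⁻⁵ J.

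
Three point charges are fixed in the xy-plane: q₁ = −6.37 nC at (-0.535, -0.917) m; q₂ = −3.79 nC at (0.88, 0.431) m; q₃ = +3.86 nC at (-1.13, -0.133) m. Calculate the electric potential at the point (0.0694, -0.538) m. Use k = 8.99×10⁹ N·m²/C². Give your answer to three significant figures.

-79.8 V

Electric potential is a scalar, so the contributions from each charge add algebraically: V = Σ kqᵢ/rᵢ.
Distances from the field point to each charge: r₁ = 0.713 m, r₂ = 1.26 m, r₃ = 1.27 m.
V = k[(-6.37×10⁻⁹)/(0.713) + (-3.79×10⁻⁹)/(1.26) + (3.86×10⁻⁹)/(1.27)] = -79.8 V.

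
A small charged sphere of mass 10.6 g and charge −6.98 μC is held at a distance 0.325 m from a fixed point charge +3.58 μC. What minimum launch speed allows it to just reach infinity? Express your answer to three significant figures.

To just escape, total mechanical energy must reach zero at infinity: ½mv²_min + U = 0, so ½mv²_min = −U = |kQq|/r.
|U| = |kQq|/r = (8.99×10⁹ N·m²/C²)(3.58×10⁻⁶)(6.98×10⁻⁶)/(0.325) = 0.691 J.
v_min = √(2|U|/m) = √(2·0.691/0.0106) = 11.4 m/s.

11.4 m/s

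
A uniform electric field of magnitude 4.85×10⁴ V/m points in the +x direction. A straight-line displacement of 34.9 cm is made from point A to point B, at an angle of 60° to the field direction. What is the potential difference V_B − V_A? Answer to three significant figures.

-8460 V

Only the component of displacement along E changes the potential: ΔV = −E·d·cosθ.
ΔV = −(4.85×10⁴ V/m)(0.349 m)cos60° = -8460 V.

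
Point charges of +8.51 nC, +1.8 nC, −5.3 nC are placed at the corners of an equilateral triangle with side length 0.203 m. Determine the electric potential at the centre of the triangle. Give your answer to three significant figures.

The total potential is the scalar sum of each charge's contribution, V = Σ kqᵢ/rᵢ.
The distance from each vertex to the centroid is a/√3 = 0.117 m.
V = k[(8.51×10⁻⁹)/(0.117) + (1.80×10⁻⁹)/(0.117) + (-5.30×10⁻⁹)/(0.117)] = 384 V.

384 V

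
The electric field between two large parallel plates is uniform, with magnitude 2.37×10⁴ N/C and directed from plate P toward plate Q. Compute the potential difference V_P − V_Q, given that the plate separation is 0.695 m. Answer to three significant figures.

In a uniform field, potential decreases in the direction of E: ΔV = −E·d for a displacement d parallel to E.
Going from Q to P is a displacement of 0.695 m opposite to the field, so V_P − V_Q = +Ed = 1.65×10⁴ V.

1.65×10⁴ V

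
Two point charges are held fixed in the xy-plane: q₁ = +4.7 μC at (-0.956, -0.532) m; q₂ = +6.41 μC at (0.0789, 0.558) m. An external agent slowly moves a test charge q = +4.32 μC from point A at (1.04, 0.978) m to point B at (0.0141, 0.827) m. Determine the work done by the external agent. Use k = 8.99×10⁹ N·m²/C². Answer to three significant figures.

For quasistatic motion the external work equals the change in potential energy: W_ext = qΔV = q(V_B − V_A).
At A: distances to the source charges are 2.50 m, 1.05 m; V_A = Σ kqᵢ/rᵢ = 7.18×10⁴ V.
At B: distances to the source charges are 1.67 m, 0.277 m; V_B = Σ kqᵢ/rᵢ = 2.34×10⁵ V.
ΔV = V_B − V_A = 1.62×10⁵ V.
W_ext = qΔV = (4.32×10⁻⁶ C)(1.62×10⁵ V) = 0.699 J.

0.699 J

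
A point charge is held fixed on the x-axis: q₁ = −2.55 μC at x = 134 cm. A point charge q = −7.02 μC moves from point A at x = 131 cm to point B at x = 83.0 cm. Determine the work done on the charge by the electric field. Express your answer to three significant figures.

The work done by the electric force is W_field = −ΔU = −q(V_B − V_A) = q(V_A − V_B).
At A: distance to the source charge is 0.0300 m; V_A = kq₁/r = -7.64×10⁵ V.
At B: distance to the source charge is 0.510 m; V_B = kq₁/r = -4.49×10⁴ V.
ΔV = V_B − V_A = 7.19×10⁵ V.
W_field = −qΔV = −(-7.02×10⁻⁶ C)(7.19×10⁵ V) = 5.05 J.

5.05 J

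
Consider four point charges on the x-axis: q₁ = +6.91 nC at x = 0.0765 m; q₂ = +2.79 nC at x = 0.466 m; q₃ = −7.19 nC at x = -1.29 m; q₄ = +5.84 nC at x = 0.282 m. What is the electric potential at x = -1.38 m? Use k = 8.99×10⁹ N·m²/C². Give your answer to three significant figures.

-630 V

Electric potential is a scalar, so the contributions from each charge add algebraically: V = Σ kqᵢ/rᵢ.
Distances from the field point to each charge: r₁ = 1.46 m, r₂ = 1.85 m, r₃ = 0.0900 m, r₄ = 1.66 m.
V = k[(6.91×10⁻⁹)/(1.46) + (2.79×10⁻⁹)/(1.85) + (-7.19×10⁻⁹)/(0.0900) + (5.84×10⁻⁹)/(1.66)] = -630 V.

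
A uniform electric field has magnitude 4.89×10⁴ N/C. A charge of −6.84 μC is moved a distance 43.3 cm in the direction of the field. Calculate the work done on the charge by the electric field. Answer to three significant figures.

-0.145 J

The potential change for a displacement 43.3 cm in the direction of the field is ΔV = −Ed = -2.12×10⁴ V.
W_field = −qΔV = -0.145 J.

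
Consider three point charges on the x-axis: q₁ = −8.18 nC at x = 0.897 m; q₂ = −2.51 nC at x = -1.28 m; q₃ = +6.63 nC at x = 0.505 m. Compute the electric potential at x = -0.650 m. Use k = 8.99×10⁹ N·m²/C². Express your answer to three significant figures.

-31.7 V

Electric potential is a scalar, so the contributions from each charge add algebraically: V = Σ kqᵢ/rᵢ.
Distances from the field point to each charge: r₁ = 1.55 m, r₂ = 0.630 m, r₃ = 1.16 m.
V = k[(-8.18×10⁻⁹)/(1.55) + (-2.51×10⁻⁹)/(0.630) + (6.63×10⁻⁹)/(1.16)] = -31.7 V.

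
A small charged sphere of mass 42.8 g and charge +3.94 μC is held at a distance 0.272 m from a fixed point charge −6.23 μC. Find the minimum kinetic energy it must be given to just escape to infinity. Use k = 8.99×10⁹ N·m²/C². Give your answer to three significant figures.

To just escape, total mechanical energy must reach zero at infinity: ½mv²_min + U = 0, so ½mv²_min = −U = |kQq|/r.
|U| = |kQq|/r = (8.99×10⁹ N·m²/C²)(6.23×10⁻⁶)(3.94×10⁻⁶)/(0.272) = 0.811 J.

0.811 J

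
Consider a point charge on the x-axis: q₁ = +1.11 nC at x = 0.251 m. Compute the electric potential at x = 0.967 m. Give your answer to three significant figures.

The total potential is the scalar sum of each charge's contribution, V = Σ kqᵢ/rᵢ.
V = k[(1.11×10⁻⁹)/(0.716)] = 13.9 V.

13.9 V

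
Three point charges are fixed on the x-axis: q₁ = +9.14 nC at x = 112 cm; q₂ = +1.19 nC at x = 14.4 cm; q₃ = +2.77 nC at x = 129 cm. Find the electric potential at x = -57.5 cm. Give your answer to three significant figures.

The total potential is the scalar sum of each charge's contribution, V = Σ kqᵢ/rᵢ.
Distances from the field point to each charge: r₁ = 1.70 m, r₂ = 0.719 m, r₃ = 1.86 m.
V = k[(9.14×10⁻⁹)/(1.70) + (1.19×10⁻⁹)/(0.719) + (2.77×10⁻⁹)/(1.86)] = 76.7 V.

76.7 V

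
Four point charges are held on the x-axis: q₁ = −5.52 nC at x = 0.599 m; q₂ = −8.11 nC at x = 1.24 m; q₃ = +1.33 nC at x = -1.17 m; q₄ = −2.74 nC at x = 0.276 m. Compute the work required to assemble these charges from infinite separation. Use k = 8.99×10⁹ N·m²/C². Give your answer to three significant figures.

The work to assemble the configuration equals its total potential energy, U = Σ kqᵢqⱼ/rᵢⱼ over all pairs.
Pair separations: r₁₂ = 0.641 m, r₁₃ = 1.77 m, r₁₄ = 0.323 m, r₂₃ = 2.41 m, r₂₄ = 0.964 m, r₃₄ = 1.45 m.
Summing all 6 pair terms gives U = 1.16×10⁻⁶ J.

1.16×10⁻⁶ J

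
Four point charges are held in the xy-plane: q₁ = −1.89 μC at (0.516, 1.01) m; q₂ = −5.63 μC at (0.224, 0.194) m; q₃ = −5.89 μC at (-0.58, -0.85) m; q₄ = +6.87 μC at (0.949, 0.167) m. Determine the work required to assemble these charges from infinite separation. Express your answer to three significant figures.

The work to assemble the configuration equals its total potential energy, U = Σ kqᵢqⱼ/rᵢⱼ over all pairs.
Pair separations: r₁₂ = 0.867 m, r₁₃ = 2.16 m, r₁₄ = 0.948 m, r₂₃ = 1.32 m, r₂₄ = 0.726 m, r₃₄ = 1.84 m.
Summing all 6 pair terms gives U = -0.418 J.

-0.418 J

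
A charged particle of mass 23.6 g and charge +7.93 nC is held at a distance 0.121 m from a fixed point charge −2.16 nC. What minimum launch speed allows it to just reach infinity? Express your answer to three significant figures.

To just escape, total mechanical energy must reach zero at infinity: ½mv²_min + U = 0, so ½mv²_min = −U = |kQq|/r.
|U| = |kQq|/r = (8.99×10⁹ N·m²/C²)(2.16×10⁻⁹)(7.93×10⁻⁹)/(0.121) = 1.27×10⁻⁶ J.
v_min = √(2|U|/m) = √(2·1.27×10⁻⁶/0.0236) = 0.0104 m/s.

0.0104 m/s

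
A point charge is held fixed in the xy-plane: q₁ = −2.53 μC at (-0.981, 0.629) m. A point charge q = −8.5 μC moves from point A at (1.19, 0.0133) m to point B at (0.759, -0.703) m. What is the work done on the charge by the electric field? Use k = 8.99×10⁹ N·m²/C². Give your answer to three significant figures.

The work done by the electric force is W_field = −ΔU = −q(V_B − V_A) = q(V_A − V_B).
At A: distance to the source charge is 2.26 m; V_A = kq₁/r = -1.01×10⁴ V.
At B: distance to the source charge is 2.19 m; V_B = kq₁/r = -1.04×10⁴ V.
ΔV = V_B − V_A = -300 V.
W_field = −qΔV = −(-8.50×10⁻⁶ C)(-300 V) = -2.55×10⁻³ J.

-2.55×10⁻³ J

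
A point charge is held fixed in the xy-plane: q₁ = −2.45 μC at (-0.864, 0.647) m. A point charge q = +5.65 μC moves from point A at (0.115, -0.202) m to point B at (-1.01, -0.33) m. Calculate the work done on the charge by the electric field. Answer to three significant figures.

The work done by the electric force is W_field = −ΔU = −q(V_B − V_A) = q(V_A − V_B).
At A: distance to the source charge is 1.30 m; V_A = kq₁/r = -1.70×10⁴ V.
At B: distance to the source charge is 0.988 m; V_B = kq₁/r = -2.23×10⁴ V.
ΔV = V_B − V_A = -5300 V.
W_field = −qΔV = −(5.65×10⁻⁶ C)(-5300 V) = 0.0299 J.

0.0299 J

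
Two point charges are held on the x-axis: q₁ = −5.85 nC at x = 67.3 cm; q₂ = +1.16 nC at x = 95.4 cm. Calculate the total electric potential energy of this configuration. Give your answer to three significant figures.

-2.17×10⁻⁷ J

The work to assemble the configuration equals its total potential energy, U = Σ kqᵢqⱼ/rᵢⱼ over all pairs.
Pair separations: r₁₂ = 0.281 m.
U = (-2.17×10⁻⁷) = -2.17×10⁻⁷ J.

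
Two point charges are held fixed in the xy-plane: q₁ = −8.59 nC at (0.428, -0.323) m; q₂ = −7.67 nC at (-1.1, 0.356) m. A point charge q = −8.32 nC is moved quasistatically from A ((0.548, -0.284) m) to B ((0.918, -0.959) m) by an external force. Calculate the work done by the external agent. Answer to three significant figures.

-4.38×10⁻⁶ J

For quasistatic motion the external work equals the change in potential energy: W_ext = qΔV = q(V_B − V_A).
At A: distances to the source charges are 0.126 m, 1.77 m; V_A = Σ kqᵢ/rᵢ = -651 V.
At B: distances to the source charges are 0.803 m, 2.41 m; V_B = Σ kqᵢ/rᵢ = -125 V.
ΔV = V_B − V_A = 526 V.
W_ext = qΔV = (-8.32×10⁻⁹ C)(526 V) = -4.38×10⁻⁶ J.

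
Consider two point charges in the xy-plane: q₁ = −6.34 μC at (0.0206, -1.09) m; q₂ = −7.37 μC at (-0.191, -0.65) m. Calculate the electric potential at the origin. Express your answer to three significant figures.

-1.50×10⁵ V

The total potential is the scalar sum of each charge's contribution, V = Σ kqᵢ/rᵢ.
Distances from the field point to each charge: r₁ = 1.09 m, r₂ = 0.677 m.
V = k[(-6.34×10⁻⁶)/(1.09) + (-7.37×10⁻⁶)/(0.677)] = -1.50×10⁵ V.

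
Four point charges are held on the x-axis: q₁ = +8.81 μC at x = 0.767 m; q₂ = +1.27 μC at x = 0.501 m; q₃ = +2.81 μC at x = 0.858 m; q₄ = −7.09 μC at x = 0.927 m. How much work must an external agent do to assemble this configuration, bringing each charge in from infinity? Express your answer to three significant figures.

-3.38 J

The work to assemble the configuration equals its total potential energy, U = Σ kqᵢqⱼ/rᵢⱼ over all pairs.
Pair separations: r₁₂ = 0.266 m, r₁₃ = 0.0910 m, r₁₄ = 0.160 m, r₂₃ = 0.357 m, r₂₄ = 0.426 m, r₃₄ = 0.0690 m.
Summing all 6 pair terms gives U = -3.38 J.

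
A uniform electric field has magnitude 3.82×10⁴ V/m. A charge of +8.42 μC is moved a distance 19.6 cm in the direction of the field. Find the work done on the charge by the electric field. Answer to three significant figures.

0.0630 J

The potential change for a displacement 19.6 cm in the direction of the field is ΔV = −Ed = -7490 V.
W_field = −qΔV = 0.0630 J.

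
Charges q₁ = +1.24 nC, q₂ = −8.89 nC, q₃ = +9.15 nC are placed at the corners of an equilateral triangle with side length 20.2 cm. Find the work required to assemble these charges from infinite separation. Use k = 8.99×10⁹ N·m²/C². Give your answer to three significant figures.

The work to assemble the configuration equals its total potential energy, U = Σ kqᵢqⱼ/rᵢⱼ over all pairs.
All three pair separations equal the side length, 0.202 m.
U = (-4.91×10⁻⁷) + (5.05×10⁻⁷) + (-3.62×10⁻⁶) = -3.61×10⁻⁶ J.

-3.61×10⁻⁶ J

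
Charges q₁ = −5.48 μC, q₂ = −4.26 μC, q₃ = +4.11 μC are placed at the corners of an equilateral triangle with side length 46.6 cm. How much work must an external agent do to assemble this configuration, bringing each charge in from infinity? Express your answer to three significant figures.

-0.322 J

The assembly work is the sum of pairwise potential energies, U = Σ_{i<j} kqᵢqⱼ/rᵢⱼ.
All three pair separations equal the side length, 0.466 m.
U = (0.450) + (-0.435) + (-0.338) = -0.322 J.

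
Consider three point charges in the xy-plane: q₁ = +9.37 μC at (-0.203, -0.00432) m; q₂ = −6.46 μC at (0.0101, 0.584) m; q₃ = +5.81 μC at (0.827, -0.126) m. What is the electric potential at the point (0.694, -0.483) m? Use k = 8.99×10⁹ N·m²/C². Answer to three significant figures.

Electric potential is a scalar, so the contributions from each charge add algebraically: V = Σ kqᵢ/rᵢ.
Distances from the field point to each charge: r₁ = 1.02 m, r₂ = 1.27 m, r₃ = 0.381 m.
V = k[(9.37×10⁻⁶)/(1.02) + (-6.46×10⁻⁶)/(1.27) + (5.81×10⁻⁶)/(0.381)] = 1.74×10⁵ V.

1.74×10⁵ V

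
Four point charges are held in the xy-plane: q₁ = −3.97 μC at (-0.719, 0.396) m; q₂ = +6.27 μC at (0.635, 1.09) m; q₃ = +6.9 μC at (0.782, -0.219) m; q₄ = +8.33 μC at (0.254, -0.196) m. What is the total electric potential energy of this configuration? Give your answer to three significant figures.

The assembly work is the sum of pairwise potential energies, U = Σ_{i<j} kqᵢqⱼ/rᵢⱼ.
Pair separations: r₁₂ = 1.52 m, r₁₃ = 1.62 m, r₁₄ = 1.14 m, r₂₃ = 1.32 m, r₂₄ = 1.34 m, r₃₄ = 0.529 m.
Summing all 6 pair terms gives U = 1.06 J.

1.06 J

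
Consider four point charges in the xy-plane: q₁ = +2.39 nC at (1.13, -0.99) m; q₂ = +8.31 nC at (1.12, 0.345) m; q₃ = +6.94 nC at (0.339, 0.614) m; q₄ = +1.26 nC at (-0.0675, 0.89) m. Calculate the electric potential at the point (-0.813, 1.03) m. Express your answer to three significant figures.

Electric potential is a scalar, so the contributions from each charge add algebraically: V = Σ kqᵢ/rᵢ.
Distances from the field point to each charge: r₁ = 2.80 m, r₂ = 2.05 m, r₃ = 1.22 m, r₄ = 0.759 m.
V = k[(2.39×10⁻⁹)/(2.80) + (8.31×10⁻⁹)/(2.05) + (6.94×10⁻⁹)/(1.22) + (1.26×10⁻⁹)/(0.759)] = 110 V.

110 V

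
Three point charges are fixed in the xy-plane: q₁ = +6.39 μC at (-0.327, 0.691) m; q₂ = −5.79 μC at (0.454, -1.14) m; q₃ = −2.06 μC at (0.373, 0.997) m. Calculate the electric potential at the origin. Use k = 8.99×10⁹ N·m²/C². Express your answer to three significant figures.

The total potential is the scalar sum of each charge's contribution, V = Σ kqᵢ/rᵢ.
Distances from the field point to each charge: r₁ = 0.764 m, r₂ = 1.23 m, r₃ = 1.06 m.
V = k[(6.39×10⁻⁶)/(0.764) + (-5.79×10⁻⁶)/(1.23) + (-2.06×10⁻⁶)/(1.06)] = 1.53×10⁴ V.

1.53×10⁴ V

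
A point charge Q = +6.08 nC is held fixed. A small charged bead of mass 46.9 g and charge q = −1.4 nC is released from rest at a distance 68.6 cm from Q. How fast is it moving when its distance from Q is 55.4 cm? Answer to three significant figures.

1.06×10⁻³ m/s

Only the electrostatic force acts, so mechanical energy is conserved: ½mv² = U₁ − U₂ = kQq(1/r₁ − 1/r₂).
U₁ − U₂ = (8.99×10⁹ N·m²/C²)(6.08×10⁻⁹ C)(-1.40×10⁻⁹ C)(1/0.686 − 1/0.554) = 2.66×10⁻⁸ J.
v = √(2·2.66×10⁻⁸/0.0469) = 1.06×10⁻³ m/s.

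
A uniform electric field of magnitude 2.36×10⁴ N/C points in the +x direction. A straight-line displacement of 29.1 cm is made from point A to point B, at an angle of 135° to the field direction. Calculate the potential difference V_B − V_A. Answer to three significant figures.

Only the component of displacement along E changes the potential: ΔV = −E·d·cosθ.
ΔV = −(2.36×10⁴ V/m)(0.291 m)cos135° = 4860 V.

4860 V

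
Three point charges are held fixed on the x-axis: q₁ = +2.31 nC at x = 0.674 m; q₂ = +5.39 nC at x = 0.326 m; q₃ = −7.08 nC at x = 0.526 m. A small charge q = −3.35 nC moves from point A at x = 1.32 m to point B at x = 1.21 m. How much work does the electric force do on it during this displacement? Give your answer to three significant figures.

-7.65×10⁻¹⁰ J

The work done by the electric force is W_field = −ΔU = −q(V_B − V_A) = q(V_A − V_B).
At A: distances to the source charges are 0.646 m, 0.994 m, 0.794 m; V_A = Σ kqᵢ/rᵢ = 0.733 V.
At B: distances to the source charges are 0.536 m, 0.884 m, 0.684 m; V_B = Σ kqᵢ/rᵢ = 0.504 V.
ΔV = V_B − V_A = -0.228 V.
W_field = −qΔV = −(-3.35×10⁻⁹ C)(-0.228 V) = -7.65×10⁻¹⁰ J.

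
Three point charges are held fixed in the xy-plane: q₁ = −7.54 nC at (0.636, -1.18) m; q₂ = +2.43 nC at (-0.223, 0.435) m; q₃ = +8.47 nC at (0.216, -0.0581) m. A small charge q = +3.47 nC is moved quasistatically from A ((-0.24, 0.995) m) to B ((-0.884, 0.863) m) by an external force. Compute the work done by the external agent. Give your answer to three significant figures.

For quasistatic motion the external work equals the change in potential energy: W_ext = qΔV = q(V_B − V_A).
At A: distances to the source charges are 2.34 m, 0.560 m, 1.15 m; V_A = Σ kqᵢ/rᵢ = 76.4 V.
At B: distances to the source charges are 2.55 m, 0.787 m, 1.43 m; V_B = Σ kqᵢ/rᵢ = 54.2 V.
ΔV = V_B − V_A = -22.2 V.
W_ext = qΔV = (3.47×10⁻⁹ C)(-22.2 V) = -7.72×10⁻⁸ J.

-7.72×10⁻⁸ J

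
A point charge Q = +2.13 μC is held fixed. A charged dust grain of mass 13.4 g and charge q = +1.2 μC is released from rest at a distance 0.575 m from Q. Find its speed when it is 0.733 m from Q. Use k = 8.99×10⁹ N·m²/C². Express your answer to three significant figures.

Only the electrostatic force acts, so mechanical energy is conserved: ½mv² = U₁ − U₂ = kQq(1/r₁ − 1/r₂).
U₁ − U₂ = (8.99×10⁹ N·m²/C²)(2.13×10⁻⁶ C)(1.20×10⁻⁶ C)(1/0.575 − 1/0.733) = 8.61×10⁻³ J.
v = √(2·8.61×10⁻³/0.0134) = 1.13 m/s.

1.13 m/s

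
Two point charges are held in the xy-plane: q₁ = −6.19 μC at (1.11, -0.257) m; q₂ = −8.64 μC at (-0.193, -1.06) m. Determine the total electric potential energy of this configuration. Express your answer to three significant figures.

The assembly work is the sum of pairwise potential energies, U = Σ_{i<j} kqᵢqⱼ/rᵢⱼ.
Pair separations: r₁₂ = 1.53 m.
U = (0.314) = 0.314 J.

0.314 J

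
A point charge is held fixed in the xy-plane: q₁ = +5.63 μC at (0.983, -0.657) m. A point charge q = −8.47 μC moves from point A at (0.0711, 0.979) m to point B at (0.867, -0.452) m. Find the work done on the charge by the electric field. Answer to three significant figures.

1.59 J

The work done by the electric force is W_field = −ΔU = −q(V_B − V_A) = q(V_A − V_B).
At A: distance to the source charge is 1.87 m; V_A = kq₁/r = 2.70×10⁴ V.
At B: distance to the source charge is 0.236 m; V_B = kq₁/r = 2.15×10⁵ V.
ΔV = V_B − V_A = 1.88×10⁵ V.
W_field = −qΔV = −(-8.47×10⁻⁶ C)(1.88×10⁵ V) = 1.59 J.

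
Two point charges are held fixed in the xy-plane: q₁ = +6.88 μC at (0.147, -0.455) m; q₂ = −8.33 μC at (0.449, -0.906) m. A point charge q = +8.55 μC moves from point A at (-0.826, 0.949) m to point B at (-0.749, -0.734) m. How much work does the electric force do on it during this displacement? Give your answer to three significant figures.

-9.36×10⁻³ J

The work done by the electric force is W_field = −ΔU = −q(V_B − V_A) = q(V_A − V_B).
At A: distances to the source charges are 1.71 m, 2.25 m; V_A = Σ kqᵢ/rᵢ = 2940 V.
At B: distances to the source charges are 0.938 m, 1.21 m; V_B = Σ kqᵢ/rᵢ = 4030 V.
ΔV = V_B − V_A = 1090 V.
W_field = −qΔV = −(8.55×10⁻⁶ C)(1090 V) = -9.36×10⁻³ J.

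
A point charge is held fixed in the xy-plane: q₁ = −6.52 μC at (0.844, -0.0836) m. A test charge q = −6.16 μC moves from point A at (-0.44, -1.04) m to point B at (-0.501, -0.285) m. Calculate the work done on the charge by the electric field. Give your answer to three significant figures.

-0.0400 J

The work done by the electric force is W_field = −ΔU = −q(V_B − V_A) = q(V_A − V_B).
At A: distance to the source charge is 1.60 m; V_A = kq₁/r = -3.66×10⁴ V.
At B: distance to the source charge is 1.36 m; V_B = kq₁/r = -4.31×10⁴ V.
ΔV = V_B − V_A = -6490 V.
W_field = −qΔV = −(-6.16×10⁻⁶ C)(-6490 V) = -0.0400 J.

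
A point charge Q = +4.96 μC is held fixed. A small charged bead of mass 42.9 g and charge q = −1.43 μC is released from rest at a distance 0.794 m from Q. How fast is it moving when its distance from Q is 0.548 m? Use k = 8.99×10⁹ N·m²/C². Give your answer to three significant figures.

1.30 m/s

Only the electrostatic force acts, so mechanical energy is conserved: ½mv² = U₁ − U₂ = kQq(1/r₁ − 1/r₂).
U₁ − U₂ = (8.99×10⁹ N·m²/C²)(4.96×10⁻⁶ C)(-1.43×10⁻⁶ C)(1/0.794 − 1/0.548) = 0.0361 J.
v = √(2·0.0361/0.0429) = 1.30 m/s.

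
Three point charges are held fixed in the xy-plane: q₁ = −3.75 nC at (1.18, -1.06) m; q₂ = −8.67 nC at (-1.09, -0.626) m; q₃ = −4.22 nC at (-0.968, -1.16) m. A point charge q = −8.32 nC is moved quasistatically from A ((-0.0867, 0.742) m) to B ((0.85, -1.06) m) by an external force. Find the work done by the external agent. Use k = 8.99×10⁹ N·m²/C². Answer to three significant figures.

6.89×10⁻⁷ J

For quasistatic motion the external work equals the change in potential energy: W_ext = qΔV = q(V_B − V_A).
At A: distances to the source charges are 2.20 m, 1.70 m, 2.10 m; V_A = Σ kqᵢ/rᵢ = -79.3 V.
At B: distances to the source charges are 0.330 m, 1.99 m, 1.82 m; V_B = Σ kqᵢ/rᵢ = -162 V.
ΔV = V_B − V_A = -82.9 V.
W_ext = qΔV = (-8.32×10⁻⁹ C)(-82.9 V) = 6.89×10⁻⁷ J.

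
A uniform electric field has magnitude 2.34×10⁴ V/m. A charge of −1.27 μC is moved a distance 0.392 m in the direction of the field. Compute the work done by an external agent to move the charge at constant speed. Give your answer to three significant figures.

0.0116 J

The potential change for a displacement 0.392 m in the direction of the field is ΔV = −Ed = -9170 V.
W_ext = qΔV = 0.0116 J.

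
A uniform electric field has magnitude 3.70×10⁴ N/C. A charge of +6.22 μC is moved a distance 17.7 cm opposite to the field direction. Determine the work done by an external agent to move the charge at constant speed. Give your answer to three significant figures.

The potential change for a displacement 17.7 cm opposite to the field direction is ΔV = +Ed = 6550 V.
W_ext = qΔV = 0.0407 J.

0.0407 J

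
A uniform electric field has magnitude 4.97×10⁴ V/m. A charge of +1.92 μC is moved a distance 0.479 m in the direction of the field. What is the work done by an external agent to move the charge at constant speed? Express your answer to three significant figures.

-0.0457 J

The potential change for a displacement 0.479 m in the direction of the field is ΔV = −Ed = -2.38×10⁴ V.
W_ext = qΔV = -0.0457 J.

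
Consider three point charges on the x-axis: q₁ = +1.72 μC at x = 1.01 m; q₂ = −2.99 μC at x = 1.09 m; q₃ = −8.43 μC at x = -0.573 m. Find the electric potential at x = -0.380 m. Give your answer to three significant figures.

Electric potential is a scalar, so the contributions from each charge add algebraically: V = Σ kqᵢ/rᵢ.
Distances from the field point to each charge: r₁ = 1.39 m, r₂ = 1.47 m, r₃ = 0.193 m.
V = k[(1.72×10⁻⁶)/(1.39) + (-2.99×10⁻⁶)/(1.47) + (-8.43×10⁻⁶)/(0.193)] = -4.00×10⁵ V.

-4.00×10⁵ V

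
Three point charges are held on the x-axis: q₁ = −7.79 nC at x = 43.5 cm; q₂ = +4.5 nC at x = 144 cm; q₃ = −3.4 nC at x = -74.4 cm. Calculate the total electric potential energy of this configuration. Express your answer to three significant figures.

-1.75×10⁻⁷ J

The assembly work is the sum of pairwise potential energies, U = Σ_{i<j} kqᵢqⱼ/rᵢⱼ.
Pair separations: r₁₂ = 1.00 m, r₁₃ = 1.18 m, r₂₃ = 2.18 m.
U = (-3.14×10⁻⁷) + (2.02×10⁻⁷) + (-6.30×10⁻⁸) = -1.75×10⁻⁷ J.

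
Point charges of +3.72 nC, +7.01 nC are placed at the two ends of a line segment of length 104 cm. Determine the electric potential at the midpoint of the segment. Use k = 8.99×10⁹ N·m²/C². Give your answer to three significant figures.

186 V

Electric potential is a scalar, so the contributions from each charge add algebraically: V = Σ kqᵢ/rᵢ.
Each charge is 0.520 m from the midpoint.
V = k[(3.72×10⁻⁹)/(0.520) + (7.01×10⁻⁹)/(0.520)] = 186 V.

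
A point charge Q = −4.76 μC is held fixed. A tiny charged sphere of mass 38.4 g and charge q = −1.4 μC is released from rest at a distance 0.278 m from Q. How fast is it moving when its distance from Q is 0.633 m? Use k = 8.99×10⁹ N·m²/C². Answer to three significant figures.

Only the electrostatic force acts, so mechanical energy is conserved: ½mv² = U₁ − U₂ = kQq(1/r₁ − 1/r₂).
U₁ − U₂ = (8.99×10⁹ N·m²/C²)(-4.76×10⁻⁶ C)(-1.40×10⁻⁶ C)(1/0.278 − 1/0.633) = 0.121 J.
v = √(2·0.121/0.0384) = 2.51 m/s.

2.51 m/s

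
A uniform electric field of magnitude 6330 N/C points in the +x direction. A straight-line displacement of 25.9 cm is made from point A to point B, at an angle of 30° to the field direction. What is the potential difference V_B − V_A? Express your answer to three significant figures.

Only the component of displacement along E changes the potential: ΔV = −E·d·cosθ.
ΔV = −(6330 V/m)(0.259 m)cos30° = -1420 V.

-1420 V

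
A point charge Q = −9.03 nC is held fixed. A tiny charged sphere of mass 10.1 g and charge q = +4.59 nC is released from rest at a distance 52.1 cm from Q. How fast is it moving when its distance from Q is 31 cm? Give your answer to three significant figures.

9.82×10⁻³ m/s

Only the electrostatic force acts, so mechanical energy is conserved: ½mv² = U₁ − U₂ = kQq(1/r₁ − 1/r₂).
U₁ − U₂ = (8.99×10⁹ N·m²/C²)(-9.03×10⁻⁹ C)(4.59×10⁻⁹ C)(1/0.521 − 1/0.310) = 4.87×10⁻⁷ J.
v = √(2·4.87×10⁻⁷/0.0101) = 9.82×10⁻³ m/s.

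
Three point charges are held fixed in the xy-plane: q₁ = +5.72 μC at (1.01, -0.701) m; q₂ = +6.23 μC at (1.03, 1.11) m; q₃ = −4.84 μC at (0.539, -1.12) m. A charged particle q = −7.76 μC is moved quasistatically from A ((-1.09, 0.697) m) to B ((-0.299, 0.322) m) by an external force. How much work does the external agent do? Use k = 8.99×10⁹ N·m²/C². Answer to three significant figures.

For quasistatic motion the external work equals the change in potential energy: W_ext = qΔV = q(V_B − V_A).
At A: distances to the source charges are 2.52 m, 2.16 m, 2.44 m; V_A = Σ kqᵢ/rᵢ = 2.85×10⁴ V.
At B: distances to the source charges are 1.66 m, 1.55 m, 1.67 m; V_B = Σ kqᵢ/rᵢ = 4.11×10⁴ V.
ΔV = V_B − V_A = 1.26×10⁴ V.
W_ext = qΔV = (-7.76×10⁻⁶ C)(1.26×10⁴ V) = -0.0980 J.

-0.0980 J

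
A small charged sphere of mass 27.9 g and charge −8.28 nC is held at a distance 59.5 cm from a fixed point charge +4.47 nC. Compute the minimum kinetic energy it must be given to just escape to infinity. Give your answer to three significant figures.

5.59×10⁻⁷ J

To just escape, total mechanical energy must reach zero at infinity: ½mv²_min + U = 0, so ½mv²_min = −U = |kQq|/r.
|U| = |kQq|/r = (8.99×10⁹ N·m²/C²)(4.47×10⁻⁹)(8.28×10⁻⁹)/(0.595) = 5.59×10⁻⁷ J.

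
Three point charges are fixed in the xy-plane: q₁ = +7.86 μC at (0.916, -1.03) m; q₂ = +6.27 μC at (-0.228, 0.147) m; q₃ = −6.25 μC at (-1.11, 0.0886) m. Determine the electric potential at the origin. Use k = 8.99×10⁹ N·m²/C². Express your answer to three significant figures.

2.09×10⁵ V

The total potential is the scalar sum of each charge's contribution, V = Σ kqᵢ/rᵢ.
Distances from the field point to each charge: r₁ = 1.38 m, r₂ = 0.271 m, r₃ = 1.11 m.
V = k[(7.86×10⁻⁶)/(1.38) + (6.27×10⁻⁶)/(0.271) + (-6.25×10⁻⁶)/(1.11)] = 2.09×10⁵ V.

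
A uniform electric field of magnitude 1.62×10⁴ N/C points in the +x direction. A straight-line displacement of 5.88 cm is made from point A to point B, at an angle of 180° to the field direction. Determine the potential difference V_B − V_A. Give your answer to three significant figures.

Only the component of displacement along E changes the potential: ΔV = −E·d·cosθ.
ΔV = −(1.62×10⁴ V/m)(0.0588 m)cos180° = 953 V.

953 V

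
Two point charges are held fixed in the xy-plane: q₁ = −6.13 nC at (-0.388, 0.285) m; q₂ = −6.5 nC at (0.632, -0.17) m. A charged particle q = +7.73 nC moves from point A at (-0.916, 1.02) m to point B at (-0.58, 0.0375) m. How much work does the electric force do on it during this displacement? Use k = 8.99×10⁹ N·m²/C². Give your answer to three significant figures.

1.03×10⁻⁶ J

The work done by the electric force is W_field = −ΔU = −q(V_B − V_A) = q(V_A − V_B).
At A: distances to the source charges are 0.905 m, 1.95 m; V_A = Σ kqᵢ/rᵢ = -90.8 V.
At B: distances to the source charges are 0.313 m, 1.23 m; V_B = Σ kqᵢ/rᵢ = -223 V.
ΔV = V_B − V_A = -133 V.
W_field = −qΔV = −(7.73×10⁻⁹ C)(-133 V) = 1.03×10⁻⁶ J.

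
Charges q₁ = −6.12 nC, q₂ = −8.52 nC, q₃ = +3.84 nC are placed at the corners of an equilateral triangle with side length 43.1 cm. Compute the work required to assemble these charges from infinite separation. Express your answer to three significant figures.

-8.50×10⁻⁸ J

The assembly work is the sum of pairwise potential energies, U = Σ_{i<j} kqᵢqⱼ/rᵢⱼ.
All three pair separations equal the side length, 0.431 m.
U = (1.09×10⁻⁶) + (-4.90×10⁻⁷) + (-6.82×10⁻⁷) = -8.50×10⁻⁸ J.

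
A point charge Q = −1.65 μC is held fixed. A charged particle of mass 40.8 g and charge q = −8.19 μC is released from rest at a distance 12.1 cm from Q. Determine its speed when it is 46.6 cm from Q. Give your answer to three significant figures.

6.04 m/s

Only the electrostatic force acts, so mechanical energy is conserved: ½mv² = U₁ − U₂ = kQq(1/r₁ − 1/r₂).
U₁ − U₂ = (8.99×10⁹ N·m²/C²)(-1.65×10⁻⁶ C)(-8.19×10⁻⁶ C)(1/0.121 − 1/0.466) = 0.743 J.
v = √(2·0.743/0.0408) = 6.04 m/s.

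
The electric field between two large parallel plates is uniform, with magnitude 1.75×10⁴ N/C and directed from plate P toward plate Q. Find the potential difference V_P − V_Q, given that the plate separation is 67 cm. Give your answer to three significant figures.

In a uniform field, potential decreases in the direction of E: ΔV = −E·d for a displacement d parallel to E.
Going from Q to P is a displacement of 67 cm opposite to the field, so V_P − V_Q = +Ed = 1.17×10⁴ V.

1.17×10⁴ V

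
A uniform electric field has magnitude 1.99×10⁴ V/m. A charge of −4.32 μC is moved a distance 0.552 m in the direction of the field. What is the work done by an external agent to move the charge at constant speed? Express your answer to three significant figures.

0.0475 J

The potential change for a displacement 0.552 m in the direction of the field is ΔV = −Ed = -1.10×10⁴ V.
W_ext = qΔV = 0.0475 J.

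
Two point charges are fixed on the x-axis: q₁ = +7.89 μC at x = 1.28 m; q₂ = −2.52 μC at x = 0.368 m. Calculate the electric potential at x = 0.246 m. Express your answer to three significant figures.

The total potential is the scalar sum of each charge's contribution, V = Σ kqᵢ/rᵢ.
Distances from the field point to each charge: r₁ = 1.03 m, r₂ = 0.122 m.
V = k[(7.89×10⁻⁶)/(1.03) + (-2.52×10⁻⁶)/(0.122)] = -1.17×10⁵ V.

-1.17×10⁵ V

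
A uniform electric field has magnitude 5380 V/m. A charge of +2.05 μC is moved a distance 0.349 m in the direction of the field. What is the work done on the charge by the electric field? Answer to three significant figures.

The potential change for a displacement 0.349 m in the direction of the field is ΔV = −Ed = -1880 V.
W_field = −qΔV = 3.85×10⁻³ J.

3.85×10⁻³ J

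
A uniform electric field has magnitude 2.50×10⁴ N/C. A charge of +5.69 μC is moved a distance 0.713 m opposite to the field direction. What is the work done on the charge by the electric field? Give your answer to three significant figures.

-0.101 J

The potential change for a displacement 0.713 m opposite to the field direction is ΔV = +Ed = 1.78×10⁴ V.
W_field = −qΔV = -0.101 J.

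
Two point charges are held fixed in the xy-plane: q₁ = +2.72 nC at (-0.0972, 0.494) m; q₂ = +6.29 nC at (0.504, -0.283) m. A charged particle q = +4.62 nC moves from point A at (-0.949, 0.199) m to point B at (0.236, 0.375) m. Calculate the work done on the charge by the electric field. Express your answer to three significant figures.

The work done by the electric force is W_field = −ΔU = −q(V_B − V_A) = q(V_A − V_B).
At A: distances to the source charges are 0.901 m, 1.53 m; V_A = Σ kqᵢ/rᵢ = 64.1 V.
At B: distances to the source charges are 0.354 m, 0.710 m; V_B = Σ kqᵢ/rᵢ = 149 V.
ΔV = V_B − V_A = 84.6 V.
W_field = −qΔV = −(4.62×10⁻⁹ C)(84.6 V) = -3.91×10⁻⁷ J.

-3.91×10⁻⁷ J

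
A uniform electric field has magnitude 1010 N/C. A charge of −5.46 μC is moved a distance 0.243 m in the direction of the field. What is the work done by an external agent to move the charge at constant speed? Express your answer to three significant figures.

The potential change for a displacement 0.243 m in the direction of the field is ΔV = −Ed = -245 V.
W_ext = qΔV = 1.34×10⁻³ J.

1.34×10⁻³ J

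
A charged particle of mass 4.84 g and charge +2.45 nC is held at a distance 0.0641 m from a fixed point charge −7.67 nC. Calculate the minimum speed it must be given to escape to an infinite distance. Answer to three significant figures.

0.0330 m/s

To just escape, total mechanical energy must reach zero at infinity: ½mv²_min + U = 0, so ½mv²_min = −U = |kQq|/r.
|U| = |kQq|/r = (8.99×10⁹ N·m²/C²)(7.67×10⁻⁹)(2.45×10⁻⁹)/(0.0641) = 2.64×10⁻⁶ J.
v_min = √(2|U|/m) = √(2·2.64×10⁻⁶/4.84×10⁻³) = 0.0330 m/s.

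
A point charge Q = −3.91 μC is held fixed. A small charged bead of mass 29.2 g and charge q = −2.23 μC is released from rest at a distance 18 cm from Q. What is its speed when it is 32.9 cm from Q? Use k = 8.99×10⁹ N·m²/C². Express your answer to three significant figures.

Only the electrostatic force acts, so mechanical energy is conserved: ½mv² = U₁ − U₂ = kQq(1/r₁ − 1/r₂).
U₁ − U₂ = (8.99×10⁹ N·m²/C²)(-3.91×10⁻⁶ C)(-2.23×10⁻⁶ C)(1/0.180 − 1/0.329) = 0.197 J.
v = √(2·0.197/0.0292) = 3.68 m/s.

3.68 m/s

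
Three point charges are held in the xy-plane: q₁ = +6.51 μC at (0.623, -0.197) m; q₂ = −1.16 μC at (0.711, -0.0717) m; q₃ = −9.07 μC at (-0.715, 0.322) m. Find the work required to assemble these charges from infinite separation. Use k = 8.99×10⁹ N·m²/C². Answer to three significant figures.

The work to assemble the configuration equals its total potential energy, U = Σ kqᵢqⱼ/rᵢⱼ over all pairs.
Pair separations: r₁₂ = 0.153 m, r₁₃ = 1.44 m, r₂₃ = 1.48 m.
U = (-0.443) + (-0.370) + (0.0639) = -0.749 J.

-0.749 J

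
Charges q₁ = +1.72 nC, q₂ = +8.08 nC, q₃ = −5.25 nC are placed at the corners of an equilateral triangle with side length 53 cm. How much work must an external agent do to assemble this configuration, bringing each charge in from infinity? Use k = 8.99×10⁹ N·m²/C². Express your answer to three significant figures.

The work to assemble the configuration equals its total potential energy, U = Σ kqᵢqⱼ/rᵢⱼ over all pairs.
All three pair separations equal the side length, 0.530 m.
U = (2.36×10⁻⁷) + (-1.53×10⁻⁷) + (-7.20×10⁻⁷) = -6.37×10⁻⁷ J.

-6.37×10⁻⁷ J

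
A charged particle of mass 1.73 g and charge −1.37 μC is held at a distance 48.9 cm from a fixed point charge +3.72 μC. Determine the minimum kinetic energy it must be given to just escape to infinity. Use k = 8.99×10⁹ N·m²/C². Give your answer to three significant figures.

To just escape, total mechanical energy must reach zero at infinity: ½mv²_min + U = 0, so ½mv²_min = −U = |kQq|/r.
|U| = |kQq|/r = (8.99×10⁹ N·m²/C²)(3.72×10⁻⁶)(1.37×10⁻⁶)/(0.489) = 0.0937 J.

0.0937 J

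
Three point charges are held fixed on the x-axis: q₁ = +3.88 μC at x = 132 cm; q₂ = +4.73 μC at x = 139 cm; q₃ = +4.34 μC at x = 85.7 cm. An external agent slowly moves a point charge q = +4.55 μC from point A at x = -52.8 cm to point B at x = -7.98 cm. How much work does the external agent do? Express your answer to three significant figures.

0.120 J

For quasistatic motion the external work equals the change in potential energy: W_ext = qΔV = q(V_B − V_A).
At A: distances to the source charges are 1.85 m, 1.92 m, 1.39 m; V_A = Σ kqᵢ/rᵢ = 6.92×10⁴ V.
At B: distances to the source charges are 1.40 m, 1.47 m, 0.937 m; V_B = Σ kqᵢ/rᵢ = 9.55×10⁴ V.
ΔV = V_B − V_A = 2.63×10⁴ V.
W_ext = qΔV = (4.55×10⁻⁶ C)(2.63×10⁴ V) = 0.120 J.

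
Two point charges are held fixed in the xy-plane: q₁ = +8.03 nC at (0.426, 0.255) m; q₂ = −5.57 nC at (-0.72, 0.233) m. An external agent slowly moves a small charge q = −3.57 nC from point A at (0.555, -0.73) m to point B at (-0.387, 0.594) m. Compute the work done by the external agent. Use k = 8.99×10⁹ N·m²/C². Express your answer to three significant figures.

2.19×10⁻⁷ J

For quasistatic motion the external work equals the change in potential energy: W_ext = qΔV = q(V_B − V_A).
At A: distances to the source charges are 0.993 m, 1.60 m; V_A = Σ kqᵢ/rᵢ = 41.3 V.
At B: distances to the source charges are 0.881 m, 0.491 m; V_B = Σ kqᵢ/rᵢ = -20.0 V.
ΔV = V_B − V_A = -61.3 V.
W_ext = qΔV = (-3.57×10⁻⁹ C)(-61.3 V) = 2.19×10⁻⁷ J.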